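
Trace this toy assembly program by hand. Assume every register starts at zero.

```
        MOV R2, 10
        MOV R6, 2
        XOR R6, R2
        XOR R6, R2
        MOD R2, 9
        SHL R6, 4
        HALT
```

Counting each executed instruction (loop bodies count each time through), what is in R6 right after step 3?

8

R2=10
R6=2
R6=2^10=8
After step 3: R6 = 8.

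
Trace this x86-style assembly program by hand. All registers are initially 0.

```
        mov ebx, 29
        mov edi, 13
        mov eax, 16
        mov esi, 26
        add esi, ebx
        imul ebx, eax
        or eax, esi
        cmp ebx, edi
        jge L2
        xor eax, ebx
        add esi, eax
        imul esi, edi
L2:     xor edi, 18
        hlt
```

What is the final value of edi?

after mov ebx, 29: ebx=29
after mov edi, 13: edi=13
after mov eax, 16: eax=16
after mov esi, 26: esi=26
after add esi, ebx: esi=26+29=55
after imul ebx, eax: ebx=29*16=464
after or eax, esi: eax=16|55=55
cmp ebx, edi  (cmp 464,13)
jge L2: taken
after xor edi, 18: edi=13^18=31
halt.

31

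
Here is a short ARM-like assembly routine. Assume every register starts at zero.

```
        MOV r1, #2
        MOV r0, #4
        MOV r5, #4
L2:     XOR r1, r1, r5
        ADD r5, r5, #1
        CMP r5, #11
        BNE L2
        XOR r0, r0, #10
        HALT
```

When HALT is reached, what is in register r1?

9

r1=2
r0=4
r5=4
r1=2^4=6
r5=4+1=5
CMP r5, #11  (cmp 5,11)
BNE L2: taken
r1=6^5=3
r5=5+1=6
CMP r5, #11  (cmp 6,11)
BNE L2: taken
r1=3^6=5
r5=6+1=7
CMP r5, #11  (cmp 7,11)
BNE L2: taken
r1=5^7=2
r5=7+1=8
CMP r5, #11  (cmp 8,11)
BNE L2: taken
r1=2^8=10
r5=8+1=9
CMP r5, #11  (cmp 9,11)
BNE L2: taken
r1=10^9=3
r5=9+1=10
CMP r5, #11  (cmp 10,11)
BNE L2: taken
r1=3^10=9
r5=10+1=11
CMP r5, #11  (cmp 11,11)
BNE L2: not taken
r0=4^10=14
halt.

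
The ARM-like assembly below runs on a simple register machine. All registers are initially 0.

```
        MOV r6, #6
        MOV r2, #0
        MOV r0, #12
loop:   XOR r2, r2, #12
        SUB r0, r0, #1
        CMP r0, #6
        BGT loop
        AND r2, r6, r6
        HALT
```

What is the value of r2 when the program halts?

after MOV r6, #6: r6=6
after MOV r2, #0: r2=0
after MOV r0, #12: r0=12
after XOR r2, r2, #12: r2=0^12=12
after SUB r0, r0, #1: r0=12-1=11
CMP r0, #6  (cmp 11,6)
BGT loop: taken
after XOR r2, r2, #12: r2=12^12=0
after SUB r0, r0, #1: r0=11-1=10
CMP r0, #6  (cmp 10,6)
BGT loop: taken
after XOR r2, r2, #12: r2=0^12=12
after SUB r0, r0, #1: r0=10-1=9
CMP r0, #6  (cmp 9,6)
BGT loop: taken
after XOR r2, r2, #12: r2=12^12=0
after SUB r0, r0, #1: r0=9-1=8
CMP r0, #6  (cmp 8,6)
BGT loop: taken
after XOR r2, r2, #12: r2=0^12=12
after SUB r0, r0, #1: r0=8-1=7
CMP r0, #6  (cmp 7,6)
BGT loop: taken
after XOR r2, r2, #12: r2=12^12=0
after SUB r0, r0, #1: r0=7-1=6
CMP r0, #6  (cmp 6,6)
BGT loop: not taken
after AND r2, r6, r6: r2=6&6=6
halt.

6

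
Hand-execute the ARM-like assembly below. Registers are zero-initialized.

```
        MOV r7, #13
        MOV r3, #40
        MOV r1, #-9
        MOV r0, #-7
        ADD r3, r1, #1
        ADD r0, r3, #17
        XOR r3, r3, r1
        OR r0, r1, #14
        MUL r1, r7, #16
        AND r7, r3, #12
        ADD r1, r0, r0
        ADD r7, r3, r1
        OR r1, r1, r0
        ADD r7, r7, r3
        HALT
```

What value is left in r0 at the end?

r7=13
r3=40
r1=-9
r0=-7
r3=(-9)+1=-8
r0=(-8)+17=9
r3=(-8)^(-9)=15
r0=(-9)|14=-1
r1=13*16=208
r7=15&12=12
r1=(-1)+(-1)=-2
r7=15+(-2)=13
r1=(-2)|(-1)=-1
r7=13+15=28
halt.

-1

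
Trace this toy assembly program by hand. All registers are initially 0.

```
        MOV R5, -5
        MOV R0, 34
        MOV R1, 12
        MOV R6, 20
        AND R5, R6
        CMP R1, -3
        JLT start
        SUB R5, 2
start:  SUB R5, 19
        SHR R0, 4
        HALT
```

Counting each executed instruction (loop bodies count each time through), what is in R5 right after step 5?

R5=-5
R0=34
R1=12
R6=20
R5=(-5)&20=16
After step 5: R5 = 16.

16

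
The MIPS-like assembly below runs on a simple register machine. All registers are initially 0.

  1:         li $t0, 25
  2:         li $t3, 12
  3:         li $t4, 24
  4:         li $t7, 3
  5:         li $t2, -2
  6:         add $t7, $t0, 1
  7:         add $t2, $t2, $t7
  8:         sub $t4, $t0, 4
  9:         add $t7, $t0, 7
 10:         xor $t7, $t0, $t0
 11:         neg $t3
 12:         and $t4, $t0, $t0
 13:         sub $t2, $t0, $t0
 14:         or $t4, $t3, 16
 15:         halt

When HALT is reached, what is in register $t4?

-12

after li $t0, 25: $t0=25
after li $t3, 12: $t3=12
after li $t4, 24: $t4=24
after li $t7, 3: $t7=3
after li $t2, -2: $t2=-2
after add $t7, $t0, 1: $t7=25+1=26
after add $t2, $t2, $t7: $t2=(-2)+26=24
after sub $t4, $t0, 4: $t4=25-4=21
after add $t7, $t0, 7: $t7=25+7=32
after xor $t7, $t0, $t0: $t7=25^25=0
after neg $t3: $t3=-(12)=-12
after and $t4, $t0, $t0: $t4=25&25=25
after sub $t2, $t0, $t0: $t2=25-25=0
after or $t4, $t3, 16: $t4=(-12)|16=-12
halt.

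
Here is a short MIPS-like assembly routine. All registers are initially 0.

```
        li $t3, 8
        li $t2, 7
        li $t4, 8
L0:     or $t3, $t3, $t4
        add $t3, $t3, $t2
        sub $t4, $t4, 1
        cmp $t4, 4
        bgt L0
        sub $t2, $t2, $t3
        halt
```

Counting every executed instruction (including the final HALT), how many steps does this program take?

25

$t3=8
$t2=7
$t4=8
$t3=8|8=8
$t3=8+7=15
$t4=8-1=7
cmp $t4, 4  (cmp 7,4)
bgt L0: taken
$t3=15|7=15
$t3=15+7=22
$t4=7-1=6
cmp $t4, 4  (cmp 6,4)
bgt L0: taken
$t3=22|6=22
$t3=22+7=29
$t4=6-1=5
cmp $t4, 4  (cmp 5,4)
bgt L0: taken
$t3=29|5=29
$t3=29+7=36
$t4=5-1=4
cmp $t4, 4  (cmp 4,4)
bgt L0: not taken
$t2=7-36=-29
halt.
Total executed instructions: 25.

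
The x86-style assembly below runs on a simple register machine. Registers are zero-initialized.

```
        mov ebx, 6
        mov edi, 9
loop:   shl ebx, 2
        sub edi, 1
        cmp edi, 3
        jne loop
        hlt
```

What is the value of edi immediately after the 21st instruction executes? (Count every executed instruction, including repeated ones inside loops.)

mov ebx, 6 → ebx=6
mov edi, 9 → edi=9
shl ebx, 2 → ebx=6<<2=24
sub edi, 1 → edi=9-1=8
cmp edi, 3  (cmp 8,3)
jne loop: taken
shl ebx, 2 → ebx=24<<2=96
sub edi, 1 → edi=8-1=7
cmp edi, 3  (cmp 7,3)
jne loop: taken
shl ebx, 2 → ebx=96<<2=384
sub edi, 1 → edi=7-1=6
cmp edi, 3  (cmp 6,3)
jne loop: taken
shl ebx, 2 → ebx=384<<2=1536
sub edi, 1 → edi=6-1=5
cmp edi, 3  (cmp 5,3)
jne loop: taken
shl ebx, 2 → ebx=1536<<2=6144
sub edi, 1 → edi=5-1=4
cmp edi, 3  (cmp 4,3)
After step 21: edi = 4.

4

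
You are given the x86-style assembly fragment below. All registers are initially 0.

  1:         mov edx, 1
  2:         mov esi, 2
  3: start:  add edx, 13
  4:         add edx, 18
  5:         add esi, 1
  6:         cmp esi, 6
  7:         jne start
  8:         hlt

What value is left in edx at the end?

125

edx=1
esi=2
edx=1+13=14
edx=14+18=32
esi=2+1=3
cmp esi, 6  (cmp 3,6)
jne start: taken
edx=32+13=45
edx=45+18=63
esi=3+1=4
cmp esi, 6  (cmp 4,6)
jne start: taken
edx=63+13=76
edx=76+18=94
esi=4+1=5
cmp esi, 6  (cmp 5,6)
jne start: taken
edx=94+13=107
edx=107+18=125
esi=5+1=6
cmp esi, 6  (cmp 6,6)
jne start: not taken
halt.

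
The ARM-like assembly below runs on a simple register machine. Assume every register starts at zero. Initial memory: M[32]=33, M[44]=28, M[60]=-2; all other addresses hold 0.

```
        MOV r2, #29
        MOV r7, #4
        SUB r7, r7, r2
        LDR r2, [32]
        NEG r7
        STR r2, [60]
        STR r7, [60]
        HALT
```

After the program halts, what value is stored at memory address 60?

25

MOV r2, #29 → r2=29
MOV r7, #4 → r7=4
SUB r7, r7, r2 → r7=4-29=-25
LDR r2, [32] → r2=M[32]=33
NEG r7 → r7=-(-25)=25
STR r2, [60] → M[60]=33
STR r7, [60] → M[60]=25
halt.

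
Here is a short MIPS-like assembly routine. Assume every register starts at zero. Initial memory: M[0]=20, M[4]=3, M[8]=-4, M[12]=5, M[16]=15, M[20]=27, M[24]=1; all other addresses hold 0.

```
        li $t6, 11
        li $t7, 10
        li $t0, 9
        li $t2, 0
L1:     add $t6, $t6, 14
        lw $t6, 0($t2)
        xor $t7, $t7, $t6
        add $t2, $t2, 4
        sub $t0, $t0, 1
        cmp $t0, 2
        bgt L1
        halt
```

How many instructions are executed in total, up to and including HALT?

after li $t6, 11: $t6=11
after li $t7, 10: $t7=10
after li $t0, 9: $t0=9
after li $t2, 0: $t2=0
after add $t6, $t6, 14: $t6=11+14=25
after lw $t6, 0($t2): $t6=M[0]=20
after xor $t7, $t7, $t6: $t7=10^20=30
after add $t2, $t2, 4: $t2=0+4=4
after sub $t0, $t0, 1: $t0=9-1=8
cmp $t0, 2  (cmp 8,2)
bgt L1: taken
after add $t6, $t6, 14: $t6=20+14=34
after lw $t6, 0($t2): $t6=M[4]=3
after xor $t7, $t7, $t6: $t7=30^3=29
after add $t2, $t2, 4: $t2=4+4=8
after sub $t0, $t0, 1: $t0=8-1=7
cmp $t0, 2  (cmp 7,2)
bgt L1: taken
after add $t6, $t6, 14: $t6=3+14=17
after lw $t6, 0($t2): $t6=M[8]=-4
after xor $t7, $t7, $t6: $t7=29^(-4)=-31
after add $t2, $t2, 4: $t2=8+4=12
after sub $t0, $t0, 1: $t0=7-1=6
cmp $t0, 2  (cmp 6,2)
bgt L1: taken
after add $t6, $t6, 14: $t6=(-4)+14=10
after lw $t6, 0($t2): $t6=M[12]=5
after xor $t7, $t7, $t6: $t7=(-31)^5=-28
after add $t2, $t2, 4: $t2=12+4=16
after sub $t0, $t0, 1: $t0=6-1=5
cmp $t0, 2  (cmp 5,2)
bgt L1: taken
after add $t6, $t6, 14: $t6=5+14=19
after lw $t6, 0($t2): $t6=M[16]=15
after xor $t7, $t7, $t6: $t7=(-28)^15=-21
after add $t2, $t2, 4: $t2=16+4=20
after sub $t0, $t0, 1: $t0=5-1=4
cmp $t0, 2  (cmp 4,2)
bgt L1: taken
after add $t6, $t6, 14: $t6=15+14=29
after lw $t6, 0($t2): $t6=M[20]=27
after xor $t7, $t7, $t6: $t7=(-21)^27=-16
after add $t2, $t2, 4: $t2=20+4=24
after sub $t0, $t0, 1: $t0=4-1=3
cmp $t0, 2  (cmp 3,2)
bgt L1: taken
after add $t6, $t6, 14: $t6=27+14=41
after lw $t6, 0($t2): $t6=M[24]=1
after xor $t7, $t7, $t6: $t7=(-16)^1=-15
after add $t2, $t2, 4: $t2=24+4=28
after sub $t0, $t0, 1: $t0=3-1=2
cmp $t0, 2  (cmp 2,2)
bgt L1: not taken
halt.
Total executed instructions: 54.

54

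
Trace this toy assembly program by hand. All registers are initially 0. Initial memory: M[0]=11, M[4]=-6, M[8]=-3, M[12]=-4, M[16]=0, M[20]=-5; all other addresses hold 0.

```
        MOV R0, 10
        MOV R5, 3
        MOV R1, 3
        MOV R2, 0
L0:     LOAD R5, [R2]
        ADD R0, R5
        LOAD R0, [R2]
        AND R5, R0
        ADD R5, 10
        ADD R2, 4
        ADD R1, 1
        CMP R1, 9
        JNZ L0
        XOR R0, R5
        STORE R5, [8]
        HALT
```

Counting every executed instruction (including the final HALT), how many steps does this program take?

MOV R0, 10 → R0=10
MOV R5, 3 → R5=3
MOV R1, 3 → R1=3
MOV R2, 0 → R2=0
LOAD R5, [R2] → R5=M[0]=11
ADD R0, R5 → R0=10+11=21
LOAD R0, [R2] → R0=M[0]=11
AND R5, R0 → R5=11&11=11
ADD R5, 10 → R5=11+10=21
ADD R2, 4 → R2=0+4=4
ADD R1, 1 → R1=3+1=4
CMP R1, 9  (cmp 4,9)
JNZ L0: taken
LOAD R5, [R2] → R5=M[4]=-6
ADD R0, R5 → R0=11+(-6)=5
LOAD R0, [R2] → R0=M[4]=-6
AND R5, R0 → R5=(-6)&(-6)=-6
ADD R5, 10 → R5=(-6)+10=4
ADD R2, 4 → R2=4+4=8
ADD R1, 1 → R1=4+1=5
CMP R1, 9  (cmp 5,9)
JNZ L0: taken
LOAD R5, [R2] → R5=M[8]=-3
ADD R0, R5 → R0=(-6)+(-3)=-9
LOAD R0, [R2] → R0=M[8]=-3
AND R5, R0 → R5=(-3)&(-3)=-3
ADD R5, 10 → R5=(-3)+10=7
ADD R2, 4 → R2=8+4=12
ADD R1, 1 → R1=5+1=6
CMP R1, 9  (cmp 6,9)
JNZ L0: taken
LOAD R5, [R2] → R5=M[12]=-4
ADD R0, R5 → R0=(-3)+(-4)=-7
LOAD R0, [R2] → R0=M[12]=-4
AND R5, R0 → R5=(-4)&(-4)=-4
ADD R5, 10 → R5=(-4)+10=6
ADD R2, 4 → R2=12+4=16
ADD R1, 1 → R1=6+1=7
CMP R1, 9  (cmp 7,9)
JNZ L0: taken
LOAD R5, [R2] → R5=M[16]=0
ADD R0, R5 → R0=(-4)+0=-4
LOAD R0, [R2] → R0=M[16]=0
AND R5, R0 → R5=0&0=0
ADD R5, 10 → R5=0+10=10
ADD R2, 4 → R2=16+4=20
ADD R1, 1 → R1=7+1=8
CMP R1, 9  (cmp 8,9)
JNZ L0: taken
LOAD R5, [R2] → R5=M[20]=-5
ADD R0, R5 → R0=0+(-5)=-5
LOAD R0, [R2] → R0=M[20]=-5
AND R5, R0 → R5=(-5)&(-5)=-5
ADD R5, 10 → R5=(-5)+10=5
ADD R2, 4 → R2=20+4=24
ADD R1, 1 → R1=8+1=9
CMP R1, 9  (cmp 9,9)
JNZ L0: not taken
XOR R0, R5 → R0=(-5)^5=-2
STORE R5, [8] → M[8]=5
halt.
Total executed instructions: 61.

61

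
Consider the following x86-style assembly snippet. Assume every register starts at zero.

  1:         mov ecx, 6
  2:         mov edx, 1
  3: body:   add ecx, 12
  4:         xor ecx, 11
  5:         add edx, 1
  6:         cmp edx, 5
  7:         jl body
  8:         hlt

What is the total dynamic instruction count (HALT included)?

after mov ecx, 6: ecx=6
after mov edx, 1: edx=1
after add ecx, 12: ecx=6+12=18
after xor ecx, 11: ecx=18^11=25
after add edx, 1: edx=1+1=2
cmp edx, 5  (cmp 2,5)
jl body: taken
after add ecx, 12: ecx=25+12=37
after xor ecx, 11: ecx=37^11=46
after add edx, 1: edx=2+1=3
cmp edx, 5  (cmp 3,5)
jl body: taken
after add ecx, 12: ecx=46+12=58
after xor ecx, 11: ecx=58^11=49
after add edx, 1: edx=3+1=4
cmp edx, 5  (cmp 4,5)
jl body: taken
after add ecx, 12: ecx=49+12=61
after xor ecx, 11: ecx=61^11=54
after add edx, 1: edx=4+1=5
cmp edx, 5  (cmp 5,5)
jl body: not taken
halt.
Total executed instructions: 23.

23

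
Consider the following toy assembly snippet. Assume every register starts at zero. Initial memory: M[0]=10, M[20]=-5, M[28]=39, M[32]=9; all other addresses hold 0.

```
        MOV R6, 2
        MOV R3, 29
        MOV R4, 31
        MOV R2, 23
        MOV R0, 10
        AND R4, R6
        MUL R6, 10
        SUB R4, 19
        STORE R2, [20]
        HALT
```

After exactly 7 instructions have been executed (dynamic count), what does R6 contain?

20

R6=2
R3=29
R4=31
R2=23
R0=10
R4=31&2=2
R6=2*10=20
After step 7: R6 = 20.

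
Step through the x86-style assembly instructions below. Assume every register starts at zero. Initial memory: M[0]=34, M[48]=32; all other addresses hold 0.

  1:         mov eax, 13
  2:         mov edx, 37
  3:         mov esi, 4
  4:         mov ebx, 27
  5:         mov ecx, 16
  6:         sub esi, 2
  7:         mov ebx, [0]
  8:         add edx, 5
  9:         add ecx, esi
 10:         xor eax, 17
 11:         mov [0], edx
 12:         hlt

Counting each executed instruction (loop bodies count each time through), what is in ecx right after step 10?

18

after mov eax, 13: eax=13
after mov edx, 37: edx=37
after mov esi, 4: esi=4
after mov ebx, 27: ebx=27
after mov ecx, 16: ecx=16
after sub esi, 2: esi=4-2=2
after mov ebx, [0]: ebx=M[0]=34
after add edx, 5: edx=37+5=42
after add ecx, esi: ecx=16+2=18
after xor eax, 17: eax=13^17=28
After step 10: ecx = 18.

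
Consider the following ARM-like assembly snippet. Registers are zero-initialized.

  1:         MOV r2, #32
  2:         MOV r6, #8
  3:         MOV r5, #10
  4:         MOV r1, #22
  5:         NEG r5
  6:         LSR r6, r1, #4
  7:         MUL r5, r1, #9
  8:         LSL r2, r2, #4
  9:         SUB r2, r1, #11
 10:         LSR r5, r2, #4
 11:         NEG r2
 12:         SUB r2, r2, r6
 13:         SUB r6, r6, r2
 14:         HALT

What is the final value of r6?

r2=32
r6=8
r5=10
r1=22
r5=-(10)=-10
r6=22>>4=1
r5=22*9=198
r2=32<<4=512
r2=22-11=11
r5=11>>4=0
r2=-(11)=-11
r2=(-11)-1=-12
r6=1-(-12)=13
halt.

13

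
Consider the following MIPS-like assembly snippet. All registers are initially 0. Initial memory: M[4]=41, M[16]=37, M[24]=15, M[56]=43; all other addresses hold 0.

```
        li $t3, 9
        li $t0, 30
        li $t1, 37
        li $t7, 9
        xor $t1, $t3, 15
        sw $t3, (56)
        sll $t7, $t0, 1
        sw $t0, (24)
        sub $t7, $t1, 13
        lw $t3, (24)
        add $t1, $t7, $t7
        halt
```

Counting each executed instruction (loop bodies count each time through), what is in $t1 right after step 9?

6

$t3=9
$t0=30
$t1=37
$t7=9
$t1=9^15=6
sw $t3, (56) → M[56]=9
$t7=30<<1=60
sw $t0, (24) → M[24]=30
$t7=6-13=-7
After step 9: $t1 = 6.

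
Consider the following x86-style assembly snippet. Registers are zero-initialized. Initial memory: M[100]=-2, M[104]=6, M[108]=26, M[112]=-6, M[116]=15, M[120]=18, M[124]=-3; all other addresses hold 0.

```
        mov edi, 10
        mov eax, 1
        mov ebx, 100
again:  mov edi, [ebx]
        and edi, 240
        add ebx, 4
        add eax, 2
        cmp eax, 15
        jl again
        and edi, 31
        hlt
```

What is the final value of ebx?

128

edi=10
eax=1
ebx=100
edi=M[100]=-2
edi=(-2)&240=240
ebx=100+4=104
eax=1+2=3
cmp eax, 15  (cmp 3,15)
jl again: taken
edi=M[104]=6
edi=6&240=0
ebx=104+4=108
eax=3+2=5
cmp eax, 15  (cmp 5,15)
jl again: taken
edi=M[108]=26
edi=26&240=16
ebx=108+4=112
eax=5+2=7
cmp eax, 15  (cmp 7,15)
jl again: taken
edi=M[112]=-6
edi=(-6)&240=240
ebx=112+4=116
eax=7+2=9
cmp eax, 15  (cmp 9,15)
jl again: taken
edi=M[116]=15
edi=15&240=0
ebx=116+4=120
eax=9+2=11
cmp eax, 15  (cmp 11,15)
jl again: taken
edi=M[120]=18
edi=18&240=16
ebx=120+4=124
eax=11+2=13
cmp eax, 15  (cmp 13,15)
jl again: taken
edi=M[124]=-3
edi=(-3)&240=240
ebx=124+4=128
eax=13+2=15
cmp eax, 15  (cmp 15,15)
jl again: not taken
edi=240&31=16
halt.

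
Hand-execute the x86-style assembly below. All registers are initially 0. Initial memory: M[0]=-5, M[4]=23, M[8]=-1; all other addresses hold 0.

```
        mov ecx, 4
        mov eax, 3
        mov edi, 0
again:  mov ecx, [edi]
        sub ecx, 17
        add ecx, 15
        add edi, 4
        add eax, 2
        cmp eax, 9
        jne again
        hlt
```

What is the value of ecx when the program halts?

after mov ecx, 4: ecx=4
after mov eax, 3: eax=3
after mov edi, 0: edi=0
after mov ecx, [edi]: ecx=M[0]=-5
after sub ecx, 17: ecx=(-5)-17=-22
after add ecx, 15: ecx=(-22)+15=-7
after add edi, 4: edi=0+4=4
after add eax, 2: eax=3+2=5
cmp eax, 9  (cmp 5,9)
jne again: taken
after mov ecx, [edi]: ecx=M[4]=23
after sub ecx, 17: ecx=23-17=6
after add ecx, 15: ecx=6+15=21
after add edi, 4: edi=4+4=8
after add eax, 2: eax=5+2=7
cmp eax, 9  (cmp 7,9)
jne again: taken
after mov ecx, [edi]: ecx=M[8]=-1
after sub ecx, 17: ecx=(-1)-17=-18
after add ecx, 15: ecx=(-18)+15=-3
after add edi, 4: edi=8+4=12
after add eax, 2: eax=7+2=9
cmp eax, 9  (cmp 9,9)
jne again: not taken
halt.

-3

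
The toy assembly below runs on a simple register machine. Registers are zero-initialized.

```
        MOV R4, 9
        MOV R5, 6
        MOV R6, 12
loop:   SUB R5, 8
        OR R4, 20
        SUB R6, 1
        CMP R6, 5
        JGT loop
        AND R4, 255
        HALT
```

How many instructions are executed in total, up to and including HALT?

40

R4=9
R5=6
R6=12
R5=6-8=-2
R4=9|20=29
R6=12-1=11
CMP R6, 5  (cmp 11,5)
JGT loop: taken
R5=(-2)-8=-10
R4=29|20=29
R6=11-1=10
CMP R6, 5  (cmp 10,5)
JGT loop: taken
R5=(-10)-8=-18
R4=29|20=29
R6=10-1=9
CMP R6, 5  (cmp 9,5)
JGT loop: taken
R5=(-18)-8=-26
R4=29|20=29
R6=9-1=8
CMP R6, 5  (cmp 8,5)
JGT loop: taken
R5=(-26)-8=-34
R4=29|20=29
R6=8-1=7
CMP R6, 5  (cmp 7,5)
JGT loop: taken
R5=(-34)-8=-42
R4=29|20=29
R6=7-1=6
CMP R6, 5  (cmp 6,5)
JGT loop: taken
R5=(-42)-8=-50
R4=29|20=29
R6=6-1=5
CMP R6, 5  (cmp 5,5)
JGT loop: not taken
R4=29&255=29
halt.
Total executed instructions: 40.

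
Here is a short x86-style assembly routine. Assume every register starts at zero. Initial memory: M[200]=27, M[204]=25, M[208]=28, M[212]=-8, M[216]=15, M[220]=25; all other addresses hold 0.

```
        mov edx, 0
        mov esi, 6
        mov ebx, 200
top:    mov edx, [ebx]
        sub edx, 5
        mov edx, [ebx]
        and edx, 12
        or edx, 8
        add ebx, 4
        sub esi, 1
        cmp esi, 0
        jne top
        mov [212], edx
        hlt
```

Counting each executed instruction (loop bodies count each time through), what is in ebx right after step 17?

after mov edx, 0: edx=0
after mov esi, 6: esi=6
after mov ebx, 200: ebx=200
after mov edx, [ebx]: edx=M[200]=27
after sub edx, 5: edx=27-5=22
after mov edx, [ebx]: edx=M[200]=27
after and edx, 12: edx=27&12=8
after or edx, 8: edx=8|8=8
after add ebx, 4: ebx=200+4=204
after sub esi, 1: esi=6-1=5
cmp esi, 0  (cmp 5,0)
jne top: taken
after mov edx, [ebx]: edx=M[204]=25
after sub edx, 5: edx=25-5=20
after mov edx, [ebx]: edx=M[204]=25
after and edx, 12: edx=25&12=8
after or edx, 8: edx=8|8=8
After step 17: ebx = 204.

204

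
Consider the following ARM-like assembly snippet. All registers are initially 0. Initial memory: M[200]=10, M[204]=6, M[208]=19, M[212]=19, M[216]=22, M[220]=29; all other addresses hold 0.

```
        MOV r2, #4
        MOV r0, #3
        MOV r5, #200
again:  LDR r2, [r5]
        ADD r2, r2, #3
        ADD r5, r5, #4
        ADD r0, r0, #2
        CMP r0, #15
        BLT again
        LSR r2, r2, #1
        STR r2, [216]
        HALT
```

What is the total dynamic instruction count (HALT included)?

42

r2=4
r0=3
r5=200
r2=M[200]=10
r2=10+3=13
r5=200+4=204
r0=3+2=5
CMP r0, #15  (cmp 5,15)
BLT again: taken
r2=M[204]=6
r2=6+3=9
r5=204+4=208
r0=5+2=7
CMP r0, #15  (cmp 7,15)
BLT again: taken
r2=M[208]=19
r2=19+3=22
r5=208+4=212
r0=7+2=9
CMP r0, #15  (cmp 9,15)
BLT again: taken
r2=M[212]=19
r2=19+3=22
r5=212+4=216
r0=9+2=11
CMP r0, #15  (cmp 11,15)
BLT again: taken
r2=M[216]=22
r2=22+3=25
r5=216+4=220
r0=11+2=13
CMP r0, #15  (cmp 13,15)
BLT again: taken
r2=M[220]=29
r2=29+3=32
r5=220+4=224
r0=13+2=15
CMP r0, #15  (cmp 15,15)
BLT again: not taken
r2=32>>1=16
STR r2, [216] → M[216]=16
halt.
Total executed instructions: 42.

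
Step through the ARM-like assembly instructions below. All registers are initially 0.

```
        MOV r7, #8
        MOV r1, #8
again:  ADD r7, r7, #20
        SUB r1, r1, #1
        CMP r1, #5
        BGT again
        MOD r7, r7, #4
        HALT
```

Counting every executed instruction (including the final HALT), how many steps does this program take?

after MOV r7, #8: r7=8
after MOV r1, #8: r1=8
after ADD r7, r7, #20: r7=8+20=28
after SUB r1, r1, #1: r1=8-1=7
CMP r1, #5  (cmp 7,5)
BGT again: taken
after ADD r7, r7, #20: r7=28+20=48
after SUB r1, r1, #1: r1=7-1=6
CMP r1, #5  (cmp 6,5)
BGT again: taken
after ADD r7, r7, #20: r7=48+20=68
after SUB r1, r1, #1: r1=6-1=5
CMP r1, #5  (cmp 5,5)
BGT again: not taken
after MOD r7, r7, #4: r7=68%4=0
halt.
Total executed instructions: 16.

16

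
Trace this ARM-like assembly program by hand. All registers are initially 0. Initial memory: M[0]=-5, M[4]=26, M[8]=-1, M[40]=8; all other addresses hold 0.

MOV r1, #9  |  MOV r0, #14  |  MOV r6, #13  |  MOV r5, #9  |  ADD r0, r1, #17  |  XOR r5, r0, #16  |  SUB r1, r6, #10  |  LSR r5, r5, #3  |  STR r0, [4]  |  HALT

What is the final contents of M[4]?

26

r1=9
r0=14
r6=13
r5=9
r0=9+17=26
r5=26^16=10
r1=13-10=3
r5=10>>3=1
STR r0, [4] → M[4]=26
halt.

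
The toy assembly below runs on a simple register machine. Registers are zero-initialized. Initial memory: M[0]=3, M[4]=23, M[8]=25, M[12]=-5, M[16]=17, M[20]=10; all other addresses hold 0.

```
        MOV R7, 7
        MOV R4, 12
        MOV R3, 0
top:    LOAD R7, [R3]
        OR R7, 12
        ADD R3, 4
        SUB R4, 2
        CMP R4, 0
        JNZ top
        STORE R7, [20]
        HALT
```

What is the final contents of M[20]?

14

R7=7
R4=12
R3=0
R7=M[0]=3
R7=3|12=15
R3=0+4=4
R4=12-2=10
CMP R4, 0  (cmp 10,0)
JNZ top: taken
R7=M[4]=23
R7=23|12=31
R3=4+4=8
R4=10-2=8
CMP R4, 0  (cmp 8,0)
JNZ top: taken
R7=M[8]=25
R7=25|12=29
R3=8+4=12
R4=8-2=6
CMP R4, 0  (cmp 6,0)
JNZ top: taken
R7=M[12]=-5
R7=(-5)|12=-1
R3=12+4=16
R4=6-2=4
CMP R4, 0  (cmp 4,0)
JNZ top: taken
R7=M[16]=17
R7=17|12=29
R3=16+4=20
R4=4-2=2
CMP R4, 0  (cmp 2,0)
JNZ top: taken
R7=M[20]=10
R7=10|12=14
R3=20+4=24
R4=2-2=0
CMP R4, 0  (cmp 0,0)
JNZ top: not taken
STORE R7, [20] → M[20]=14
halt.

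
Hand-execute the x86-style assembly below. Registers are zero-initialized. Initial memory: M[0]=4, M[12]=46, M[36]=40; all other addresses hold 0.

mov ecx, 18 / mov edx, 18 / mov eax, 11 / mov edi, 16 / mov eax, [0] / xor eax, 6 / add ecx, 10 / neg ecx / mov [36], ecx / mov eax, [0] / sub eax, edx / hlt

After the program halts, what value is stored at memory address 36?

mov ecx, 18 → ecx=18
mov edx, 18 → edx=18
mov eax, 11 → eax=11
mov edi, 16 → edi=16
mov eax, [0] → eax=M[0]=4
xor eax, 6 → eax=4^6=2
add ecx, 10 → ecx=18+10=28
neg ecx → ecx=-(28)=-28
mov [36], ecx → M[36]=-28
mov eax, [0] → eax=M[0]=4
sub eax, edx → eax=4-18=-14
halt.

-28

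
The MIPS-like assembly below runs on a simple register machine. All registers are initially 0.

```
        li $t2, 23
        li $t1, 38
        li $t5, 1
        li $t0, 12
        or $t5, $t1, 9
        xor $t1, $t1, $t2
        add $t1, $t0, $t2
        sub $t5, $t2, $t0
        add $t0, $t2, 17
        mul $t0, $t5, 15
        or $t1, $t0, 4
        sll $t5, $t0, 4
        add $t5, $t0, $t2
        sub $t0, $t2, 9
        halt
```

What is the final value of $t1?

165

li $t2, 23 → $t2=23
li $t1, 38 → $t1=38
li $t5, 1 → $t5=1
li $t0, 12 → $t0=12
or $t5, $t1, 9 → $t5=38|9=47
xor $t1, $t1, $t2 → $t1=38^23=49
add $t1, $t0, $t2 → $t1=12+23=35
sub $t5, $t2, $t0 → $t5=23-12=11
add $t0, $t2, 17 → $t0=23+17=40
mul $t0, $t5, 15 → $t0=11*15=165
or $t1, $t0, 4 → $t1=165|4=165
sll $t5, $t0, 4 → $t5=165<<4=2640
add $t5, $t0, $t2 → $t5=165+23=188
sub $t0, $t2, 9 → $t0=23-9=14
halt.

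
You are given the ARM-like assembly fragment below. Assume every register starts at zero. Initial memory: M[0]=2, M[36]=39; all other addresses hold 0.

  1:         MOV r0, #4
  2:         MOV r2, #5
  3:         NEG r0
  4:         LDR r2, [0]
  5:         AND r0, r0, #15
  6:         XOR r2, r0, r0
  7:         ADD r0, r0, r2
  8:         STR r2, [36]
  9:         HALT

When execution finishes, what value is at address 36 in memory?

after MOV r0, #4: r0=4
after MOV r2, #5: r2=5
after NEG r0: r0=-(4)=-4
after LDR r2, [0]: r2=M[0]=2
after AND r0, r0, #15: r0=(-4)&15=12
after XOR r2, r0, r0: r2=12^12=0
after ADD r0, r0, r2: r0=12+0=12
STR r2, [36] → M[36]=0
halt.

0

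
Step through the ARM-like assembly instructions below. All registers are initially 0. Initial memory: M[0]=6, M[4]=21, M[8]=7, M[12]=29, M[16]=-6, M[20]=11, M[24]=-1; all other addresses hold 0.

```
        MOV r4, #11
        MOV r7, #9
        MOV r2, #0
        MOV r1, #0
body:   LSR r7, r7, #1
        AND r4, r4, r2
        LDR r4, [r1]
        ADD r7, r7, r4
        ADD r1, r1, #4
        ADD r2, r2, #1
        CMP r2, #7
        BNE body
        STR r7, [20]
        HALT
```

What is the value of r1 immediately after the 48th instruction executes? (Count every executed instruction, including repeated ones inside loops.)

after MOV r4, #11: r4=11
after MOV r7, #9: r7=9
after MOV r2, #0: r2=0
after MOV r1, #0: r1=0
after LSR r7, r7, #1: r7=9>>1=4
after AND r4, r4, r2: r4=11&0=0
after LDR r4, [r1]: r4=M[0]=6
after ADD r7, r7, r4: r7=4+6=10
after ADD r1, r1, #4: r1=0+4=4
after ADD r2, r2, #1: r2=0+1=1
CMP r2, #7  (cmp 1,7)
BNE body: taken
after LSR r7, r7, #1: r7=10>>1=5
after AND r4, r4, r2: r4=6&1=0
after LDR r4, [r1]: r4=M[4]=21
after ADD r7, r7, r4: r7=5+21=26
after ADD r1, r1, #4: r1=4+4=8
after ADD r2, r2, #1: r2=1+1=2
CMP r2, #7  (cmp 2,7)
BNE body: taken
after LSR r7, r7, #1: r7=26>>1=13
after AND r4, r4, r2: r4=21&2=0
after LDR r4, [r1]: r4=M[8]=7
after ADD r7, r7, r4: r7=13+7=20
after ADD r1, r1, #4: r1=8+4=12
after ADD r2, r2, #1: r2=2+1=3
CMP r2, #7  (cmp 3,7)
BNE body: taken
after LSR r7, r7, #1: r7=20>>1=10
after AND r4, r4, r2: r4=7&3=3
after LDR r4, [r1]: r4=M[12]=29
after ADD r7, r7, r4: r7=10+29=39
after ADD r1, r1, #4: r1=12+4=16
after ADD r2, r2, #1: r2=3+1=4
CMP r2, #7  (cmp 4,7)
BNE body: taken
after LSR r7, r7, #1: r7=39>>1=19
after AND r4, r4, r2: r4=29&4=4
after LDR r4, [r1]: r4=M[16]=-6
after ADD r7, r7, r4: r7=19+(-6)=13
after ADD r1, r1, #4: r1=16+4=20
after ADD r2, r2, #1: r2=4+1=5
CMP r2, #7  (cmp 5,7)
BNE body: taken
after LSR r7, r7, #1: r7=13>>1=6
after AND r4, r4, r2: r4=(-6)&5=0
after LDR r4, [r1]: r4=M[20]=11
after ADD r7, r7, r4: r7=6+11=17
After step 48: r1 = 20.

20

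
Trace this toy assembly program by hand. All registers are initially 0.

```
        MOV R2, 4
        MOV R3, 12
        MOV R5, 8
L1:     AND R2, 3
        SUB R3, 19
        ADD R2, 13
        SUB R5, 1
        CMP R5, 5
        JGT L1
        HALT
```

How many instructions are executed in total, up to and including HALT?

after MOV R2, 4: R2=4
after MOV R3, 12: R3=12
after MOV R5, 8: R5=8
after AND R2, 3: R2=4&3=0
after SUB R3, 19: R3=12-19=-7
after ADD R2, 13: R2=0+13=13
after SUB R5, 1: R5=8-1=7
CMP R5, 5  (cmp 7,5)
JGT L1: taken
after AND R2, 3: R2=13&3=1
after SUB R3, 19: R3=(-7)-19=-26
after ADD R2, 13: R2=1+13=14
after SUB R5, 1: R5=7-1=6
CMP R5, 5  (cmp 6,5)
JGT L1: taken
after AND R2, 3: R2=14&3=2
after SUB R3, 19: R3=(-26)-19=-45
after ADD R2, 13: R2=2+13=15
after SUB R5, 1: R5=6-1=5
CMP R5, 5  (cmp 5,5)
JGT L1: not taken
halt.
Total executed instructions: 22.

22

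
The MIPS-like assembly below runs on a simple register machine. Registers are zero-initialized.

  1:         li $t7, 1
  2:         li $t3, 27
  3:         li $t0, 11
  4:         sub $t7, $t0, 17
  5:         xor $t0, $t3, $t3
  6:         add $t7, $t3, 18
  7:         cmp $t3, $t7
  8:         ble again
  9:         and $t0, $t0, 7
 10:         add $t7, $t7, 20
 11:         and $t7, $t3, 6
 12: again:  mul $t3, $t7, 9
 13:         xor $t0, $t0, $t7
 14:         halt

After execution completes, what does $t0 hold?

45

after li $t7, 1: $t7=1
after li $t3, 27: $t3=27
after li $t0, 11: $t0=11
after sub $t7, $t0, 17: $t7=11-17=-6
after xor $t0, $t3, $t3: $t0=27^27=0
after add $t7, $t3, 18: $t7=27+18=45
cmp $t3, $t7  (cmp 27,45)
ble again: taken
after mul $t3, $t7, 9: $t3=45*9=405
after xor $t0, $t0, $t7: $t0=0^45=45
halt.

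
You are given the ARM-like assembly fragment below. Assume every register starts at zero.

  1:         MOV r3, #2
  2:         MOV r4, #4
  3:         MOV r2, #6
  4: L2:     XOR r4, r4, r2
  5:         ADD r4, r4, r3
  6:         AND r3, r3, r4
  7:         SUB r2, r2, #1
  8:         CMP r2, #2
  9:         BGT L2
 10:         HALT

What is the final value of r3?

after MOV r3, #2: r3=2
after MOV r4, #4: r4=4
after MOV r2, #6: r2=6
after XOR r4, r4, r2: r4=4^6=2
after ADD r4, r4, r3: r4=2+2=4
after AND r3, r3, r4: r3=2&4=0
after SUB r2, r2, #1: r2=6-1=5
CMP r2, #2  (cmp 5,2)
BGT L2: taken
after XOR r4, r4, r2: r4=4^5=1
after ADD r4, r4, r3: r4=1+0=1
after AND r3, r3, r4: r3=0&1=0
after SUB r2, r2, #1: r2=5-1=4
CMP r2, #2  (cmp 4,2)
BGT L2: taken
after XOR r4, r4, r2: r4=1^4=5
after ADD r4, r4, r3: r4=5+0=5
after AND r3, r3, r4: r3=0&5=0
after SUB r2, r2, #1: r2=4-1=3
CMP r2, #2  (cmp 3,2)
BGT L2: taken
after XOR r4, r4, r2: r4=5^3=6
after ADD r4, r4, r3: r4=6+0=6
after AND r3, r3, r4: r3=0&6=0
after SUB r2, r2, #1: r2=3-1=2
CMP r2, #2  (cmp 2,2)
BGT L2: not taken
halt.

0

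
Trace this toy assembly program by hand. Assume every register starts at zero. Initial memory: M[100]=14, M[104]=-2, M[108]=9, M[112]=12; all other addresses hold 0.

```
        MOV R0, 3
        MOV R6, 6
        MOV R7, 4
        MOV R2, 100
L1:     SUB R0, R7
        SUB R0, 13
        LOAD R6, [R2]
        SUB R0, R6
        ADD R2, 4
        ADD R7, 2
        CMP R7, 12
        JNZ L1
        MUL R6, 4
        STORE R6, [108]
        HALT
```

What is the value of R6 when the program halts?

48

R0=3
R6=6
R7=4
R2=100
R0=3-4=-1
R0=(-1)-13=-14
R6=M[100]=14
R0=(-14)-14=-28
R2=100+4=104
R7=4+2=6
CMP R7, 12  (cmp 6,12)
JNZ L1: taken
R0=(-28)-6=-34
R0=(-34)-13=-47
R6=M[104]=-2
R0=(-47)-(-2)=-45
R2=104+4=108
R7=6+2=8
CMP R7, 12  (cmp 8,12)
JNZ L1: taken
R0=(-45)-8=-53
R0=(-53)-13=-66
R6=M[108]=9
R0=(-66)-9=-75
R2=108+4=112
R7=8+2=10
CMP R7, 12  (cmp 10,12)
JNZ L1: taken
R0=(-75)-10=-85
R0=(-85)-13=-98
R6=M[112]=12
R0=(-98)-12=-110
R2=112+4=116
R7=10+2=12
CMP R7, 12  (cmp 12,12)
JNZ L1: not taken
R6=12*4=48
STORE R6, [108] → M[108]=48
halt.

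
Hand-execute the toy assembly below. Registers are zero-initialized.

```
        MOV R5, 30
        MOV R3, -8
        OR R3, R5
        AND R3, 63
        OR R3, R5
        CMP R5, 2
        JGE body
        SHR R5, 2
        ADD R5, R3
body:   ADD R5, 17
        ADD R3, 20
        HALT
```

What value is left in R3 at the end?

82

MOV R5, 30 → R5=30
MOV R3, -8 → R3=-8
OR R3, R5 → R3=(-8)|30=-2
AND R3, 63 → R3=(-2)&63=62
OR R3, R5 → R3=62|30=62
CMP R5, 2  (cmp 30,2)
JGE body: taken
ADD R5, 17 → R5=30+17=47
ADD R3, 20 → R3=62+20=82
halt.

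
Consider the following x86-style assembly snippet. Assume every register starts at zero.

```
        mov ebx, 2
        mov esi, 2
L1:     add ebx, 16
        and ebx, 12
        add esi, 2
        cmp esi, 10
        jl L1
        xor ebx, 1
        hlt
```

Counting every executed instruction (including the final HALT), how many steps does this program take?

after mov ebx, 2: ebx=2
after mov esi, 2: esi=2
after add ebx, 16: ebx=2+16=18
after and ebx, 12: ebx=18&12=0
after add esi, 2: esi=2+2=4
cmp esi, 10  (cmp 4,10)
jl L1: taken
after add ebx, 16: ebx=0+16=16
after and ebx, 12: ebx=16&12=0
after add esi, 2: esi=4+2=6
cmp esi, 10  (cmp 6,10)
jl L1: taken
after add ebx, 16: ebx=0+16=16
after and ebx, 12: ebx=16&12=0
after add esi, 2: esi=6+2=8
cmp esi, 10  (cmp 8,10)
jl L1: taken
after add ebx, 16: ebx=0+16=16
after and ebx, 12: ebx=16&12=0
after add esi, 2: esi=8+2=10
cmp esi, 10  (cmp 10,10)
jl L1: not taken
after xor ebx, 1: ebx=0^1=1
halt.
Total executed instructions: 24.

24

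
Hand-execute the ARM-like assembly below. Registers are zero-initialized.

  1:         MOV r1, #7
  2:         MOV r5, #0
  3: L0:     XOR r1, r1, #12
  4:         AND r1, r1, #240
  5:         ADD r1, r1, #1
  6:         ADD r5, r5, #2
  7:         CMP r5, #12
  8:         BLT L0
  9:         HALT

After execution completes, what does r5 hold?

12

after MOV r1, #7: r1=7
after MOV r5, #0: r5=0
after XOR r1, r1, #12: r1=7^12=11
after AND r1, r1, #240: r1=11&240=0
after ADD r1, r1, #1: r1=0+1=1
after ADD r5, r5, #2: r5=0+2=2
CMP r5, #12  (cmp 2,12)
BLT L0: taken
after XOR r1, r1, #12: r1=1^12=13
after AND r1, r1, #240: r1=13&240=0
after ADD r1, r1, #1: r1=0+1=1
after ADD r5, r5, #2: r5=2+2=4
CMP r5, #12  (cmp 4,12)
BLT L0: taken
after XOR r1, r1, #12: r1=1^12=13
after AND r1, r1, #240: r1=13&240=0
after ADD r1, r1, #1: r1=0+1=1
after ADD r5, r5, #2: r5=4+2=6
CMP r5, #12  (cmp 6,12)
BLT L0: taken
after XOR r1, r1, #12: r1=1^12=13
after AND r1, r1, #240: r1=13&240=0
after ADD r1, r1, #1: r1=0+1=1
after ADD r5, r5, #2: r5=6+2=8
CMP r5, #12  (cmp 8,12)
BLT L0: taken
after XOR r1, r1, #12: r1=1^12=13
after AND r1, r1, #240: r1=13&240=0
after ADD r1, r1, #1: r1=0+1=1
after ADD r5, r5, #2: r5=8+2=10
CMP r5, #12  (cmp 10,12)
BLT L0: taken
after XOR r1, r1, #12: r1=1^12=13
after AND r1, r1, #240: r1=13&240=0
after ADD r1, r1, #1: r1=0+1=1
after ADD r5, r5, #2: r5=10+2=12
CMP r5, #12  (cmp 12,12)
BLT L0: not taken
halt.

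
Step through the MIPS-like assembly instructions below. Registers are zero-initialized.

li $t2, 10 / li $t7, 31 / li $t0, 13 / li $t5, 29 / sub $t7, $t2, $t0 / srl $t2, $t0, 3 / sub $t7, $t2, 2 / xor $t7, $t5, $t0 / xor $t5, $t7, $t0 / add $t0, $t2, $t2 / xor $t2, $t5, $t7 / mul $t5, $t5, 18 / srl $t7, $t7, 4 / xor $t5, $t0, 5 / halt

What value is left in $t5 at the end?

7

$t2=10
$t7=31
$t0=13
$t5=29
$t7=10-13=-3
$t2=13>>3=1
$t7=1-2=-1
$t7=29^13=16
$t5=16^13=29
$t0=1+1=2
$t2=29^16=13
$t5=29*18=522
$t7=16>>4=1
$t5=2^5=7
halt.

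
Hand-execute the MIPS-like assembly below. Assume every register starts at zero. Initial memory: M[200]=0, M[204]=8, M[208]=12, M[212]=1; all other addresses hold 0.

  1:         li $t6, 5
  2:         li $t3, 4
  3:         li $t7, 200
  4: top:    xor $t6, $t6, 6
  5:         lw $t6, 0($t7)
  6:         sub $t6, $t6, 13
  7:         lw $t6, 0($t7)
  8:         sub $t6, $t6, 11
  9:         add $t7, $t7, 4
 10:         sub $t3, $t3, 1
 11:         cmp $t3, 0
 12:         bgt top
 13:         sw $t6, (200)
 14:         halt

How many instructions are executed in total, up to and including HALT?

$t6=5
$t3=4
$t7=200
$t6=5^6=3
$t6=M[200]=0
$t6=0-13=-13
$t6=M[200]=0
$t6=0-11=-11
$t7=200+4=204
$t3=4-1=3
cmp $t3, 0  (cmp 3,0)
bgt top: taken
$t6=(-11)^6=-13
$t6=M[204]=8
$t6=8-13=-5
$t6=M[204]=8
$t6=8-11=-3
$t7=204+4=208
$t3=3-1=2
cmp $t3, 0  (cmp 2,0)
bgt top: taken
$t6=(-3)^6=-5
$t6=M[208]=12
$t6=12-13=-1
$t6=M[208]=12
$t6=12-11=1
$t7=208+4=212
$t3=2-1=1
cmp $t3, 0  (cmp 1,0)
bgt top: taken
$t6=1^6=7
$t6=M[212]=1
$t6=1-13=-12
$t6=M[212]=1
$t6=1-11=-10
$t7=212+4=216
$t3=1-1=0
cmp $t3, 0  (cmp 0,0)
bgt top: not taken
sw $t6, (200) → M[200]=-10
halt.
Total executed instructions: 41.

41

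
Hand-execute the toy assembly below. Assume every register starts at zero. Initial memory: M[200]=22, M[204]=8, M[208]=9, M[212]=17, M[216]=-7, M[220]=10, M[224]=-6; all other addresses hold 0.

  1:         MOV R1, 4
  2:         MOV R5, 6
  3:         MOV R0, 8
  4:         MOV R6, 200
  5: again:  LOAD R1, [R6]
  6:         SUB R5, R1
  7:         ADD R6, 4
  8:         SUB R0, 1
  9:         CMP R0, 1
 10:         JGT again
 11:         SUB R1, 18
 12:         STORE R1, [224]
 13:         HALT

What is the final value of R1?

-24

R1=4
R5=6
R0=8
R6=200
R1=M[200]=22
R5=6-22=-16
R6=200+4=204
R0=8-1=7
CMP R0, 1  (cmp 7,1)
JGT again: taken
R1=M[204]=8
R5=(-16)-8=-24
R6=204+4=208
R0=7-1=6
CMP R0, 1  (cmp 6,1)
JGT again: taken
R1=M[208]=9
R5=(-24)-9=-33
R6=208+4=212
R0=6-1=5
CMP R0, 1  (cmp 5,1)
JGT again: taken
R1=M[212]=17
R5=(-33)-17=-50
R6=212+4=216
R0=5-1=4
CMP R0, 1  (cmp 4,1)
JGT again: taken
R1=M[216]=-7
R5=(-50)-(-7)=-43
R6=216+4=220
R0=4-1=3
CMP R0, 1  (cmp 3,1)
JGT again: taken
R1=M[220]=10
R5=(-43)-10=-53
R6=220+4=224
R0=3-1=2
CMP R0, 1  (cmp 2,1)
JGT again: taken
R1=M[224]=-6
R5=(-53)-(-6)=-47
R6=224+4=228
R0=2-1=1
CMP R0, 1  (cmp 1,1)
JGT again: not taken
R1=(-6)-18=-24
STORE R1, [224] → M[224]=-24
halt.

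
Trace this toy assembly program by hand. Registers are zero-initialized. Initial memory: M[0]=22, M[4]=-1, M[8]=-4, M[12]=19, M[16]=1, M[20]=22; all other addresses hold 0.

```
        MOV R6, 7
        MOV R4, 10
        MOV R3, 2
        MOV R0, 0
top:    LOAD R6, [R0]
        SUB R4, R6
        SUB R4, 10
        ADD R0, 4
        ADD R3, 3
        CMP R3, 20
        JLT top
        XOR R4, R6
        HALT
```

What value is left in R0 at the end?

R6=7
R4=10
R3=2
R0=0
R6=M[0]=22
R4=10-22=-12
R4=(-12)-10=-22
R0=0+4=4
R3=2+3=5
CMP R3, 20  (cmp 5,20)
JLT top: taken
R6=M[4]=-1
R4=(-22)-(-1)=-21
R4=(-21)-10=-31
R0=4+4=8
R3=5+3=8
CMP R3, 20  (cmp 8,20)
JLT top: taken
R6=M[8]=-4
R4=(-31)-(-4)=-27
R4=(-27)-10=-37
R0=8+4=12
R3=8+3=11
CMP R3, 20  (cmp 11,20)
JLT top: taken
R6=M[12]=19
R4=(-37)-19=-56
R4=(-56)-10=-66
R0=12+4=16
R3=11+3=14
CMP R3, 20  (cmp 14,20)
JLT top: taken
R6=M[16]=1
R4=(-66)-1=-67
R4=(-67)-10=-77
R0=16+4=20
R3=14+3=17
CMP R3, 20  (cmp 17,20)
JLT top: taken
R6=M[20]=22
R4=(-77)-22=-99
R4=(-99)-10=-109
R0=20+4=24
R3=17+3=20
CMP R3, 20  (cmp 20,20)
JLT top: not taken
R4=(-109)^22=-123
halt.

24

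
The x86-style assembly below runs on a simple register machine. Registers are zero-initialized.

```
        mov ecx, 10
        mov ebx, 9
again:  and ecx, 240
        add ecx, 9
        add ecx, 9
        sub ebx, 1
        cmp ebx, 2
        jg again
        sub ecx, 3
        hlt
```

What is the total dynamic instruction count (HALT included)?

mov ecx, 10 → ecx=10
mov ebx, 9 → ebx=9
and ecx, 240 → ecx=10&240=0
add ecx, 9 → ecx=0+9=9
add ecx, 9 → ecx=9+9=18
sub ebx, 1 → ebx=9-1=8
cmp ebx, 2  (cmp 8,2)
jg again: taken
and ecx, 240 → ecx=18&240=16
add ecx, 9 → ecx=16+9=25
add ecx, 9 → ecx=25+9=34
sub ebx, 1 → ebx=8-1=7
cmp ebx, 2  (cmp 7,2)
jg again: taken
and ecx, 240 → ecx=34&240=32
add ecx, 9 → ecx=32+9=41
add ecx, 9 → ecx=41+9=50
sub ebx, 1 → ebx=7-1=6
cmp ebx, 2  (cmp 6,2)
jg again: taken
and ecx, 240 → ecx=50&240=48
add ecx, 9 → ecx=48+9=57
add ecx, 9 → ecx=57+9=66
sub ebx, 1 → ebx=6-1=5
cmp ebx, 2  (cmp 5,2)
jg again: taken
and ecx, 240 → ecx=66&240=64
add ecx, 9 → ecx=64+9=73
add ecx, 9 → ecx=73+9=82
sub ebx, 1 → ebx=5-1=4
cmp ebx, 2  (cmp 4,2)
jg again: taken
and ecx, 240 → ecx=82&240=80
add ecx, 9 → ecx=80+9=89
add ecx, 9 → ecx=89+9=98
sub ebx, 1 → ebx=4-1=3
cmp ebx, 2  (cmp 3,2)
jg again: taken
and ecx, 240 → ecx=98&240=96
add ecx, 9 → ecx=96+9=105
add ecx, 9 → ecx=105+9=114
sub ebx, 1 → ebx=3-1=2
cmp ebx, 2  (cmp 2,2)
jg again: not taken
sub ecx, 3 → ecx=114-3=111
halt.
Total executed instructions: 46.

46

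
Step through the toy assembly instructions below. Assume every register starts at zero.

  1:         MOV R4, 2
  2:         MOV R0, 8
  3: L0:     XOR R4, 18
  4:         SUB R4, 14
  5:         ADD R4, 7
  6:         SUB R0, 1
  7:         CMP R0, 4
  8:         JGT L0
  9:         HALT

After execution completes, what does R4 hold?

-26

R4=2
R0=8
R4=2^18=16
R4=16-14=2
R4=2+7=9
R0=8-1=7
CMP R0, 4  (cmp 7,4)
JGT L0: taken
R4=9^18=27
R4=27-14=13
R4=13+7=20
R0=7-1=6
CMP R0, 4  (cmp 6,4)
JGT L0: taken
R4=20^18=6
R4=6-14=-8
R4=(-8)+7=-1
R0=6-1=5
CMP R0, 4  (cmp 5,4)
JGT L0: taken
R4=(-1)^18=-19
R4=(-19)-14=-33
R4=(-33)+7=-26
R0=5-1=4
CMP R0, 4  (cmp 4,4)
JGT L0: not taken
halt.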